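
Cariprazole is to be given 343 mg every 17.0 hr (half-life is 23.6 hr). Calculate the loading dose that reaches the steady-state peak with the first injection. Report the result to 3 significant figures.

k = ln 2 / 23.6 = 0.02937 hr⁻¹
Accumulation ratio R = 1 / (1 − e^(−kτ)) = 1 / (1 − e^(−0.02937×17.0)) = 1 / (1 − 0.6070) = 2.544
Loading dose = maintenance dose × R = 343 × 2.544 ≈ 873 mg

873 mg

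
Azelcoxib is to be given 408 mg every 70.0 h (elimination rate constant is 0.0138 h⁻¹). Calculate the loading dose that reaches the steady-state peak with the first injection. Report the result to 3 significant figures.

659 mg

Accumulation ratio R = 1 / (1 − e^(−kτ)) = 1 / (1 − e^(−0.01380×70.0)) = 1 / (1 − 0.3806) = 1.614
Loading dose = maintenance dose × R = 408 × 1.614 ≈ 659 mg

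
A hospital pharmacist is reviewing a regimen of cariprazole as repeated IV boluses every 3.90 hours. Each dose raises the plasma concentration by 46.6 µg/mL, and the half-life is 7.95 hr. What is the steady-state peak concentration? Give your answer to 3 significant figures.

162 µg/mL

k = ln 2 / 7.95 = 0.08719 hr⁻¹
Fraction remaining after one interval: e^(−kτ) = e^(−0.08719 × 3.90) = 0.7117
R = 1 / (1 − 0.7117) = 3.469
Css,max = 46.6 × 3.469 ≈ 162 µg/mL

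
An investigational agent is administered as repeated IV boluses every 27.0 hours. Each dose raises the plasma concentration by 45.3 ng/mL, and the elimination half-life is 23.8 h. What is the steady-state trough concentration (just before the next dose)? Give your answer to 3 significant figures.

k = ln 2 / 23.8 = 0.02912 h⁻¹
Fraction remaining after one interval: e^(−kτ) = e^(−0.02912 × 27.0) = 0.4555
R = 1 / (1 − 0.4555) = 1.837
Css,max = 45.3 × 1.837 = 83.20 ng/mL
Css,min = Css,max × e^(−kτ) = 83.20 × 0.4555 ≈ 37.9 ng/mL

37.9 ng/mL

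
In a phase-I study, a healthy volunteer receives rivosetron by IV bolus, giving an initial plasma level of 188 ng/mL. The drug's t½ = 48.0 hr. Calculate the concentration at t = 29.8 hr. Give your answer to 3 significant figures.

122 ng/mL

k = ln 2 / 48.0 = 0.01444 hr⁻¹
29.8 hr is 0.6208 half-lives, so C = 188 × (1/2)^0.6208 = 188 × 0.6503 ≈ 122 ng/mL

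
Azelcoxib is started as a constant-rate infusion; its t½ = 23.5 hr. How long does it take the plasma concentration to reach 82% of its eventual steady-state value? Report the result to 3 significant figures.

k = ln 2 / 23.5 = 0.02950 hr⁻¹
f = 1 − e^(−kt)  ⇒  t = −ln(1 − f) / k
t = −ln(1 − 0.82) / 0.02950 = 1.715 / 0.02950 ≈ 58.1 hours

58.1 hours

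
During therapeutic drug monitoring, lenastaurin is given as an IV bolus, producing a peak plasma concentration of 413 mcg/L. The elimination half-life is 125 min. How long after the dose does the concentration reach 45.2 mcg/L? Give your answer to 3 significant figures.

k = ln 2 / 125 = 0.005545 min⁻¹
C(t) = C₀ e^(−kt)  ⇒  t = ln(C₀/C) / k
t = ln(413/45.2) / 0.005545 = 2.212 / 0.005545 ≈ 399 minutes

399 minutes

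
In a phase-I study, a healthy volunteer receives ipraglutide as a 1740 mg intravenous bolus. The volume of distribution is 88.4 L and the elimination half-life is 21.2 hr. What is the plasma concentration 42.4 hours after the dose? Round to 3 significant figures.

4.92 mg/L

C₀ = dose / V = 1740 / 88.4 = 19.68 mg/L
k = ln 2 / 21.2 = 0.03270 hr⁻¹
C(t) = C₀ e^(−kt) = 19.68 × e^(−0.03270 × 42.4) = 19.68 × e^(−1.386) = 19.68 × 0.2500 ≈ 4.92 mg/L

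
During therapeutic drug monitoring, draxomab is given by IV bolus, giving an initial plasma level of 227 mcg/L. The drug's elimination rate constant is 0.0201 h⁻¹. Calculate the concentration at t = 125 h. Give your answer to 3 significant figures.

18.4 mcg/L

C(t) = C₀ e^(−kt) = 227 × e^(−0.02010 × 125) = 227 × e^(−2.513) = 227 × 0.08107 ≈ 18.4 mcg/L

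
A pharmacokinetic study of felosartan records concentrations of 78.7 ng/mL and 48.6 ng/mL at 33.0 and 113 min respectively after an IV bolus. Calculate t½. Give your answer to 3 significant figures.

115 minutes

k = ln(C₁/C₂) / (t₂ − t₁) = ln(78.7/48.6) / (113 − 33.0)
  = 0.4820 / 80.00 = 0.006025 min⁻¹
t½ = ln 2 / k = ln 2 / 0.006025 ≈ 115 minutes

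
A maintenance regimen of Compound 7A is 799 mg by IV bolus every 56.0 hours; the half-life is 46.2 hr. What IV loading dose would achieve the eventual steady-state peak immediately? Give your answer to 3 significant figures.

k = ln 2 / 46.2 = 0.01500 hr⁻¹
Accumulation ratio R = 1 / (1 − e^(−kτ)) = 1 / (1 − e^(−0.01500×56.0)) = 1 / (1 − 0.4316) = 1.759
Loading dose = maintenance dose × R = 799 × 1.759 ≈ 1410 mg

1410 mg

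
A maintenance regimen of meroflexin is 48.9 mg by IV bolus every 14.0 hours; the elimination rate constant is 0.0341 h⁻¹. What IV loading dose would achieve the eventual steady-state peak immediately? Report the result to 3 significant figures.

129 mg

Accumulation ratio R = 1 / (1 − e^(−kτ)) = 1 / (1 − e^(−0.03410×14.0)) = 1 / (1 − 0.6204) = 2.634
Loading dose = maintenance dose × R = 48.9 × 2.634 ≈ 129 mg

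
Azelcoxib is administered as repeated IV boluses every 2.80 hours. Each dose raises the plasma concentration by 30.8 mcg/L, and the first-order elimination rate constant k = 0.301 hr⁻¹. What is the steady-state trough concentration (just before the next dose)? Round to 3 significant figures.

Fraction remaining after one interval: e^(−kτ) = e^(−0.3010 × 2.80) = 0.4305
R = 1 / (1 − 0.4305) = 1.756
Css,max = 30.8 × 1.756 = 54.08 mcg/L
Css,min = Css,max × e^(−kτ) = 54.08 × 0.4305 ≈ 23.3 mcg/L

23.3 mcg/L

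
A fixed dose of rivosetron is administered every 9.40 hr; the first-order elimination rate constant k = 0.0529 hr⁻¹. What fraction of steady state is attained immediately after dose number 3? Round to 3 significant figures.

0.775

f_n = 1 − e^(−nkτ) = 1 − e^(−3 × 0.05290 × 9.40) = 1 − e^(−1.492) = 1 − 0.2250 ≈ 0.775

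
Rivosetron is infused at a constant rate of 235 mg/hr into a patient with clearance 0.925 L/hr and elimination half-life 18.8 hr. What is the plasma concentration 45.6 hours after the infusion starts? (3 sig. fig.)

207 µg/mL

Css = rate / CL = 235 / 0.925 = 254.1 µg/mL
k = ln 2 / 18.8 = 0.03687 hr⁻¹
C(t) = Css (1 − e^(−kt)) = 254.1 × (1 − e^(−1.681)) = 254.1 × 0.8139 ≈ 207 µg/mL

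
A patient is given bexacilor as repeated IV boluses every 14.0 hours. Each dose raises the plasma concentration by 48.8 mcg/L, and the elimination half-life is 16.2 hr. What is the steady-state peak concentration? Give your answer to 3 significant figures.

108 mcg/L

k = ln 2 / 16.2 = 0.04279 hr⁻¹
Fraction remaining after one interval: e^(−kτ) = e^(−0.04279 × 14.0) = 0.5494
R = 1 / (1 − 0.5494) = 2.219
Css,max = 48.8 × 2.219 ≈ 108 mcg/L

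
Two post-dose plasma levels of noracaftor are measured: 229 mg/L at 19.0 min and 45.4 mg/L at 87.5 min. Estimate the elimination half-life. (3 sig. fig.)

k = ln(C₁/C₂) / (t₂ − t₁) = ln(229/45.4) / (87.5 − 19.0)
  = 1.618 / 68.50 = 0.02362 min⁻¹
t½ = ln 2 / k = ln 2 / 0.02362 ≈ 29.3 minutes

29.3 minutes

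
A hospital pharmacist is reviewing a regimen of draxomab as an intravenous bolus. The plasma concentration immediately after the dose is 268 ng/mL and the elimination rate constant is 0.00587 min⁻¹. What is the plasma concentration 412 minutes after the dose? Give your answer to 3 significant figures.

23.9 ng/mL

C(t) = C₀ e^(−kt) = 268 × e^(−0.005870 × 412) = 268 × e^(−2.418) = 268 × 0.08906 ≈ 23.9 ng/mL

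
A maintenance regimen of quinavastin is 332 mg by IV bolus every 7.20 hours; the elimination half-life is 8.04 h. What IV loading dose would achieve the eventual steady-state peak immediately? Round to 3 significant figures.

718 mg

k = ln 2 / 8.04 = 0.08621 h⁻¹
Accumulation ratio R = 1 / (1 − e^(−kτ)) = 1 / (1 − e^(−0.08621×7.20)) = 1 / (1 − 0.5376) = 2.162
Loading dose = maintenance dose × R = 332 × 2.162 ≈ 718 mg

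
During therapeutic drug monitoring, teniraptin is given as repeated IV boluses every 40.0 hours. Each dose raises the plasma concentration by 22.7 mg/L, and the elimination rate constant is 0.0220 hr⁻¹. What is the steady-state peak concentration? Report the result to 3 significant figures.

38.8 mg/L

Fraction remaining after one interval: e^(−kτ) = e^(−0.02200 × 40.0) = 0.4148
R = 1 / (1 − 0.4148) = 1.709
Css,max = 22.7 × 1.709 ≈ 38.8 mg/L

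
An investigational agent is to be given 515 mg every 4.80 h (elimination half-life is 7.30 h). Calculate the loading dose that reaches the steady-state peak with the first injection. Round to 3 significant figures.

k = ln 2 / 7.30 = 0.09495 h⁻¹
Accumulation ratio R = 1 / (1 − e^(−kτ)) = 1 / (1 − e^(−0.09495×4.80)) = 1 / (1 − 0.6340) = 2.732
Loading dose = maintenance dose × R = 515 × 2.732 ≈ 1410 mg

1410 mg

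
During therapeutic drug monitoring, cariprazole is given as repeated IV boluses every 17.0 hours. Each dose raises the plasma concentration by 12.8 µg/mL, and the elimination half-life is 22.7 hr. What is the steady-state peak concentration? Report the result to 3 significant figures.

31.6 µg/mL

k = ln 2 / 22.7 = 0.03054 hr⁻¹
Fraction remaining after one interval: e^(−kτ) = e^(−0.03054 × 17.0) = 0.5951
R = 1 / (1 − 0.5951) = 2.469
Css,max = 12.8 × 2.469 ≈ 31.6 µg/mL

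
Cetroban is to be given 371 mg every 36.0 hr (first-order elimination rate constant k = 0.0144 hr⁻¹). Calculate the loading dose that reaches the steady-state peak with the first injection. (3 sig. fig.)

Accumulation ratio R = 1 / (1 − e^(−kτ)) = 1 / (1 − e^(−0.01440×36.0)) = 1 / (1 − 0.5955) = 2.472
Loading dose = maintenance dose × R = 371 × 2.472 ≈ 917 mg

917 mg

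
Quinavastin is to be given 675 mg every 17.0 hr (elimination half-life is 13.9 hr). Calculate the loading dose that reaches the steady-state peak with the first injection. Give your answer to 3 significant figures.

k = ln 2 / 13.9 = 0.04987 hr⁻¹
Accumulation ratio R = 1 / (1 − e^(−kτ)) = 1 / (1 − e^(−0.04987×17.0)) = 1 / (1 − 0.4284) = 1.749
Loading dose = maintenance dose × R = 675 × 1.749 ≈ 1180 mg

1180 mg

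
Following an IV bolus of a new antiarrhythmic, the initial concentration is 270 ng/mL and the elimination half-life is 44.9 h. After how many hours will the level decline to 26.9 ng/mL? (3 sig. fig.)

149 hours

k = ln 2 / 44.9 = 0.01544 h⁻¹
C(t) = C₀ e^(−kt)  ⇒  t = ln(C₀/C) / k
t = ln(270/26.9) / 0.01544 = 2.306 / 0.01544 ≈ 149 hours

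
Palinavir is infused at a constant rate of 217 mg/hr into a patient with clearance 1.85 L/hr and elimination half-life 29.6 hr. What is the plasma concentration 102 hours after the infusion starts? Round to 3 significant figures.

107 µg/mL

Css = rate / CL = 217 / 1.85 = 117.3 µg/mL
k = ln 2 / 29.6 = 0.02342 hr⁻¹
C(t) = Css (1 − e^(−kt)) = 117.3 × (1 − e^(−2.389)) = 117.3 × 0.9082 ≈ 107 µg/mL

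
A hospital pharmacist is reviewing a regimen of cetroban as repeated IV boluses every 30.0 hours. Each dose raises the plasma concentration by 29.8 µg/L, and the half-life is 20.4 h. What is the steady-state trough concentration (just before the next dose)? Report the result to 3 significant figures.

k = ln 2 / 20.4 = 0.03398 h⁻¹
Fraction remaining after one interval: e^(−kτ) = e^(−0.03398 × 30.0) = 0.3608
R = 1 / (1 − 0.3608) = 1.565
Css,max = 29.8 × 1.565 = 46.62 µg/L
Css,min = Css,max × e^(−kτ) = 46.62 × 0.3608 ≈ 16.8 µg/L

16.8 µg/L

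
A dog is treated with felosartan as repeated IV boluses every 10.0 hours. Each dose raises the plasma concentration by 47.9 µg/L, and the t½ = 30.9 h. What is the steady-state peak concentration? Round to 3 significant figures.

k = ln 2 / 30.9 = 0.02243 h⁻¹
Fraction remaining after one interval: e^(−kτ) = e^(−0.02243 × 10.0) = 0.7991
R = 1 / (1 − 0.7991) = 4.977
Css,max = 47.9 × 4.977 ≈ 238 µg/L

238 µg/L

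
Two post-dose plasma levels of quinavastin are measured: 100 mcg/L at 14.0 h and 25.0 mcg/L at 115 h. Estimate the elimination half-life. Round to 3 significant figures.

k = ln(C₁/C₂) / (t₂ − t₁) = ln(100/25.0) / (115 − 14.0)
  = 1.386 / 101.0 = 0.01373 h⁻¹
t½ = ln 2 / k = ln 2 / 0.01373 ≈ 50.5 hours

50.5 hours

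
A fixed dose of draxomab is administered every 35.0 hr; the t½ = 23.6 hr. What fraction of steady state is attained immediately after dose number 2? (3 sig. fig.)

0.872

k = ln 2 / 23.6 = 0.02937 hr⁻¹
f_n = 1 − e^(−nkτ) = 1 − e^(−2 × 0.02937 × 35.0) = 1 − e^(−2.056) = 1 − 0.1280 ≈ 0.872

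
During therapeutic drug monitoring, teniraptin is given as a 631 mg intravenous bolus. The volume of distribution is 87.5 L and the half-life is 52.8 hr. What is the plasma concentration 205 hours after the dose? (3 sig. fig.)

0.489 µg/mL

C₀ = dose / V = 631 / 87.5 = 7.211 µg/mL
k = ln 2 / 52.8 = 0.01313 hr⁻¹
C(t) = C₀ e^(−kt) = 7.211 × e^(−0.01313 × 205) = 7.211 × e^(−2.691) = 7.211 × 0.06780 ≈ 0.489 µg/mL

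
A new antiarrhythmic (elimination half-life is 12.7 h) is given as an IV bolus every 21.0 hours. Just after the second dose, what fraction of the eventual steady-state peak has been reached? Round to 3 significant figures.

0.899

k = ln 2 / 12.7 = 0.05458 h⁻¹
f_n = 1 − e^(−nkτ) = 1 − e^(−2 × 0.05458 × 21.0) = 1 − e^(−2.292) = 1 − 0.1010 ≈ 0.899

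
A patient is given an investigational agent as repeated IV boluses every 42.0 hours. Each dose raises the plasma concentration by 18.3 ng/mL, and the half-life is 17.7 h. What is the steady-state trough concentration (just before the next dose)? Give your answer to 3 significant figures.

k = ln 2 / 17.7 = 0.03916 h⁻¹
Fraction remaining after one interval: e^(−kτ) = e^(−0.03916 × 42.0) = 0.1931
R = 1 / (1 − 0.1931) = 1.239
Css,max = 18.3 × 1.239 = 22.68 ng/mL
Css,min = Css,max × e^(−kτ) = 22.68 × 0.1931 ≈ 4.38 ng/mL

4.38 ng/mL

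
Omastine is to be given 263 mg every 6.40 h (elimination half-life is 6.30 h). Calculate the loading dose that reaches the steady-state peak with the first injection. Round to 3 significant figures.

520 mg

k = ln 2 / 6.30 = 0.1100 h⁻¹
Accumulation ratio R = 1 / (1 − e^(−kτ)) = 1 / (1 − e^(−0.1100×6.40)) = 1 / (1 − 0.4945) = 1.978
Loading dose = maintenance dose × R = 263 × 1.978 ≈ 520 mg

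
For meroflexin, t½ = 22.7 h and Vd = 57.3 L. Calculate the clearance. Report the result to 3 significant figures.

1.75 L/h

k = ln 2 / t½ = ln 2 / 22.7 = 0.03054 h⁻¹
CL = k · V = 0.03054 × 57.3 ≈ 1.75 L/h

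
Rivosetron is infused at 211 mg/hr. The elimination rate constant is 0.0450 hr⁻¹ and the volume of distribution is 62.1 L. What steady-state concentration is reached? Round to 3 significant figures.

75.5 µg/mL

CL = k · V = 0.0450 × 62.1 = 2.794 L/hr
Css = rate / CL = 211 / 2.794 ≈ 75.5 µg/mL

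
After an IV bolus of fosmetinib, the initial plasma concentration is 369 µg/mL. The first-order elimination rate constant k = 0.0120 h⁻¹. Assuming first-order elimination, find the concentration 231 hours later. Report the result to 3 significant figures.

C(t) = C₀ e^(−kt) = 369 × e^(−0.01200 × 231) = 369 × e^(−2.772) = 369 × 0.06254 ≈ 23.1 µg/mL

23.1 µg/mL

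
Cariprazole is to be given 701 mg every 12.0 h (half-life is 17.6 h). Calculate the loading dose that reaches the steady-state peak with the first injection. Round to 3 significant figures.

k = ln 2 / 17.6 = 0.03938 h⁻¹
Accumulation ratio R = 1 / (1 − e^(−kτ)) = 1 / (1 − e^(−0.03938×12.0)) = 1 / (1 − 0.6234) = 2.655
Loading dose = maintenance dose × R = 701 × 2.655 ≈ 1860 mg

1860 mg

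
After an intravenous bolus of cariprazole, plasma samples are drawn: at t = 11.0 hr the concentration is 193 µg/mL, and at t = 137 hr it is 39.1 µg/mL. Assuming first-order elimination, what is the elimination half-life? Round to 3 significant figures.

54.7 hours

k = ln(C₁/C₂) / (t₂ − t₁) = ln(193/39.1) / (137 − 11.0)
  = 1.597 / 126.0 = 0.01267 hr⁻¹
t½ = ln 2 / k = ln 2 / 0.01267 ≈ 54.7 hours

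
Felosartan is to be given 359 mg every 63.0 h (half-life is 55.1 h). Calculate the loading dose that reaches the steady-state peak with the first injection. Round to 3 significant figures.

656 mg

k = ln 2 / 55.1 = 0.01258 h⁻¹
Accumulation ratio R = 1 / (1 − e^(−kτ)) = 1 / (1 − e^(−0.01258×63.0)) = 1 / (1 − 0.4527) = 1.827
Loading dose = maintenance dose × R = 359 × 1.827 ≈ 656 mg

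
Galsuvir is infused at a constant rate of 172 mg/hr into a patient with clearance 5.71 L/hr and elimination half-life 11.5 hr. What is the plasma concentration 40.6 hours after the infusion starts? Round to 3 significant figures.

Css = rate / CL = 172 / 5.71 = 30.12 mg/L
k = ln 2 / 11.5 = 0.06027 hr⁻¹
C(t) = Css (1 − e^(−kt)) = 30.12 × (1 − e^(−2.447)) = 30.12 × 0.9135 ≈ 27.5 mg/L

27.5 mg/L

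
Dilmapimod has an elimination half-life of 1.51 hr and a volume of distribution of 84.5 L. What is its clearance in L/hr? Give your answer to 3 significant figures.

38.8 L/hr

k = ln 2 / t½ = ln 2 / 1.51 = 0.4590 hr⁻¹
CL = k · V = 0.4590 × 84.5 ≈ 38.8 L/hr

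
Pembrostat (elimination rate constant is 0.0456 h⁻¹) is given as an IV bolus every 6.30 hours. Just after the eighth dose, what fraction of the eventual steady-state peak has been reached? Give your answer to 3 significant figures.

f_n = 1 − e^(−nkτ) = 1 − e^(−8 × 0.04560 × 6.30) = 1 − e^(−2.298) = 1 − 0.1004 ≈ 0.900

0.900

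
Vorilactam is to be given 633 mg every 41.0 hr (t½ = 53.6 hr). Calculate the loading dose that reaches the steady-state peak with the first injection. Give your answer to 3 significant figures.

k = ln 2 / 53.6 = 0.01293 hr⁻¹
Accumulation ratio R = 1 / (1 − e^(−kτ)) = 1 / (1 − e^(−0.01293×41.0)) = 1 / (1 − 0.5885) = 2.430
Loading dose = maintenance dose × R = 633 × 2.430 ≈ 1540 mg

1540 mg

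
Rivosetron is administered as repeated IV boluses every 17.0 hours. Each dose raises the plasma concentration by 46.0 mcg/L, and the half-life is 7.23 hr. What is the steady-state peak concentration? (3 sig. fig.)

k = ln 2 / 7.23 = 0.09587 hr⁻¹
Fraction remaining after one interval: e^(−kτ) = e^(−0.09587 × 17.0) = 0.1960
R = 1 / (1 − 0.1960) = 1.244
Css,max = 46.0 × 1.244 ≈ 57.2 mcg/L

57.2 mcg/L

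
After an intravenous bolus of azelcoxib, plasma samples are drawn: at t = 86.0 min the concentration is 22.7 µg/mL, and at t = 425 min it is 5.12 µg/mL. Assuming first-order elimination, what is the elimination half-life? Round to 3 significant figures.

k = ln(C₁/C₂) / (t₂ − t₁) = ln(22.7/5.12) / (425 − 86.0)
  = 1.489 / 339.0 = 0.004393 min⁻¹
t½ = ln 2 / k = ln 2 / 0.004393 ≈ 158 minutes

158 minutes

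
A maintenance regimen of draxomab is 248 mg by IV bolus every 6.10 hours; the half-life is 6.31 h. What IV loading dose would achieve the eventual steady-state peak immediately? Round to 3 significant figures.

508 mg

k = ln 2 / 6.31 = 0.1098 h⁻¹
Accumulation ratio R = 1 / (1 − e^(−kτ)) = 1 / (1 − e^(−0.1098×6.10)) = 1 / (1 − 0.5117) = 2.048
Loading dose = maintenance dose × R = 248 × 2.048 ≈ 508 mg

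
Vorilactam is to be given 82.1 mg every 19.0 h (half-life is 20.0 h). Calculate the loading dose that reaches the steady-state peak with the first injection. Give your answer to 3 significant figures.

k = ln 2 / 20.0 = 0.03466 h⁻¹
Accumulation ratio R = 1 / (1 − e^(−kτ)) = 1 / (1 − e^(−0.03466×19.0)) = 1 / (1 − 0.5176) = 2.073
Loading dose = maintenance dose × R = 82.1 × 2.073 ≈ 170 mg

170 mg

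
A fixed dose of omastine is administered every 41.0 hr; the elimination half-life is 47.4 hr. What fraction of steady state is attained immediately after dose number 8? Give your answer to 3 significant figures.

k = ln 2 / 47.4 = 0.01462 hr⁻¹
f_n = 1 − e^(−nkτ) = 1 − e^(−8 × 0.01462 × 41.0) = 1 − e^(−4.796) = 1 − 0.008259 ≈ 0.992

0.992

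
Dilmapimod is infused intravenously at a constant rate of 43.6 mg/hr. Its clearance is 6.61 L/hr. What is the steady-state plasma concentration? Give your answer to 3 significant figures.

Css = infusion rate / CL = 43.6 / 6.61 ≈ 6.60 mg/L

6.60 mg/L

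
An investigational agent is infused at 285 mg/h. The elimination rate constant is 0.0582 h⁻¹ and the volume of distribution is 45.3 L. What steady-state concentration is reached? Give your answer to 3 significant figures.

108 µg/mL

CL = k · V = 0.0582 × 45.3 = 2.636 L/h
Css = rate / CL = 285 / 2.636 ≈ 108 µg/mL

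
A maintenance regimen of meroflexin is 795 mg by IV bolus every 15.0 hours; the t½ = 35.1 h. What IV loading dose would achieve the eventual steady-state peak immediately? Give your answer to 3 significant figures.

k = ln 2 / 35.1 = 0.01975 h⁻¹
Accumulation ratio R = 1 / (1 − e^(−kτ)) = 1 / (1 − e^(−0.01975×15.0)) = 1 / (1 − 0.7436) = 3.901
Loading dose = maintenance dose × R = 795 × 3.901 ≈ 3100 mg

3100 mg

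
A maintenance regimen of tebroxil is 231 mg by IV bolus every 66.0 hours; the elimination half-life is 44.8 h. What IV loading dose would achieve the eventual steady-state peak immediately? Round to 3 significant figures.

k = ln 2 / 44.8 = 0.01547 h⁻¹
Accumulation ratio R = 1 / (1 − e^(−kτ)) = 1 / (1 − e^(−0.01547×66.0)) = 1 / (1 − 0.3602) = 1.563
Loading dose = maintenance dose × R = 231 × 1.563 ≈ 361 mg

361 mg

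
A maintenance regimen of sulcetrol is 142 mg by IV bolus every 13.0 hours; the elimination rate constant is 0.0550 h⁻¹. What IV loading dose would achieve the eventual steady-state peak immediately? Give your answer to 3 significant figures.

Accumulation ratio R = 1 / (1 − e^(−kτ)) = 1 / (1 − e^(−0.05500×13.0)) = 1 / (1 − 0.4892) = 1.958
Loading dose = maintenance dose × R = 142 × 1.958 ≈ 278 mg

278 mg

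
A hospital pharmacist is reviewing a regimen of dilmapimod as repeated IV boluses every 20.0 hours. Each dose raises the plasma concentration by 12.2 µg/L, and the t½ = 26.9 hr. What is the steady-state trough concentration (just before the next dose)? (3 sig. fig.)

k = ln 2 / 26.9 = 0.02577 hr⁻¹
Fraction remaining after one interval: e^(−kτ) = e^(−0.02577 × 20.0) = 0.5973
R = 1 / (1 − 0.5973) = 2.483
Css,max = 12.2 × 2.483 = 30.29 µg/L
Css,min = Css,max × e^(−kτ) = 30.29 × 0.5973 ≈ 18.1 µg/L

18.1 µg/L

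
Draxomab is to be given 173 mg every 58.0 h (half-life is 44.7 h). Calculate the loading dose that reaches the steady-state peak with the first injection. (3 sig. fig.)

k = ln 2 / 44.7 = 0.01551 h⁻¹
Accumulation ratio R = 1 / (1 − e^(−kτ)) = 1 / (1 − e^(−0.01551×58.0)) = 1 / (1 − 0.4068) = 1.686
Loading dose = maintenance dose × R = 173 × 1.686 ≈ 292 mg

292 mg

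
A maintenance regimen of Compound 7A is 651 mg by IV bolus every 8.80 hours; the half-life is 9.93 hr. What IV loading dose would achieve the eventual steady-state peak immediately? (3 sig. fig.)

1420 mg

k = ln 2 / 9.93 = 0.06980 hr⁻¹
Accumulation ratio R = 1 / (1 − e^(−kτ)) = 1 / (1 − e^(−0.06980×8.80)) = 1 / (1 − 0.5410) = 2.179
Loading dose = maintenance dose × R = 651 × 2.179 ≈ 1420 mg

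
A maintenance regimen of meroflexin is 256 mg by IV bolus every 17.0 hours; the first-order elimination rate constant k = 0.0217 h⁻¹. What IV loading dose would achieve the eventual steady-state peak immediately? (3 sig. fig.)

Accumulation ratio R = 1 / (1 − e^(−kτ)) = 1 / (1 − e^(−0.02170×17.0)) = 1 / (1 − 0.6915) = 3.241
Loading dose = maintenance dose × R = 256 × 3.241 ≈ 830 mg

830 mg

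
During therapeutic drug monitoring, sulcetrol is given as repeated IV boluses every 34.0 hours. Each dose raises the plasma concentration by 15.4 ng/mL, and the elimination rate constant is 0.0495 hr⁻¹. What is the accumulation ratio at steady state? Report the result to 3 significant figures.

Fraction remaining after one interval: e^(−kτ) = e^(−0.04950 × 34.0) = 0.1858
R = 1 / (1 − 0.1858) = 1 / 0.8142 ≈ 1.23

1.23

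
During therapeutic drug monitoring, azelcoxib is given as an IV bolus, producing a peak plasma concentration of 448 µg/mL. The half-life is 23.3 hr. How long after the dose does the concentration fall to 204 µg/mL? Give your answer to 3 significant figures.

k = ln 2 / 23.3 = 0.02975 hr⁻¹
C(t) = C₀ e^(−kt)  ⇒  t = ln(C₀/C) / k
t = ln(448/204) / 0.02975 = 0.7867 / 0.02975 ≈ 26.4 hours

26.4 hours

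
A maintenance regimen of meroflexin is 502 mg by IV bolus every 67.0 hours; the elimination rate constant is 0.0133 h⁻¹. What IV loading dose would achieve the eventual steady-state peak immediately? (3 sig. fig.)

Accumulation ratio R = 1 / (1 − e^(−kτ)) = 1 / (1 − e^(−0.01330×67.0)) = 1 / (1 − 0.4102) = 1.696
Loading dose = maintenance dose × R = 502 × 1.696 ≈ 851 mg

851 mg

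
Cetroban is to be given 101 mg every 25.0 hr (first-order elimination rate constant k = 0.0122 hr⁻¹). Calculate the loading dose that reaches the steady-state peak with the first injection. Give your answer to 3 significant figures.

Accumulation ratio R = 1 / (1 − e^(−kτ)) = 1 / (1 − e^(−0.01220×25.0)) = 1 / (1 − 0.7371) = 3.804
Loading dose = maintenance dose × R = 101 × 3.804 ≈ 384 mg

384 mg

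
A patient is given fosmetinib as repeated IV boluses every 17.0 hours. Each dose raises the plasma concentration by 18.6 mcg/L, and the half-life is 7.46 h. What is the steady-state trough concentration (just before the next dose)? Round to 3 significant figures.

4.83 mcg/L

k = ln 2 / 7.46 = 0.09292 h⁻¹
Fraction remaining after one interval: e^(−kτ) = e^(−0.09292 × 17.0) = 0.2061
R = 1 / (1 − 0.2061) = 1.260
Css,max = 18.6 × 1.260 = 23.43 mcg/L
Css,min = Css,max × e^(−kτ) = 23.43 × 0.2061 ≈ 4.83 mcg/L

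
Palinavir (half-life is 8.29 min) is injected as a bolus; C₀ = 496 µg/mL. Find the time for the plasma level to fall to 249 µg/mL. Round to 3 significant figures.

8.24 minutes

k = ln 2 / 8.29 = 0.08361 min⁻¹
C(t) = C₀ e^(−kt)  ⇒  t = ln(C₀/C) / k
t = ln(496/249) / 0.08361 = 0.6891 / 0.08361 ≈ 8.24 minutes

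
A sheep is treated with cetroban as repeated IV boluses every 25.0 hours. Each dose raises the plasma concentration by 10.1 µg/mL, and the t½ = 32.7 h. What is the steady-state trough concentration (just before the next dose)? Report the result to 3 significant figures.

k = ln 2 / 32.7 = 0.02120 h⁻¹
Fraction remaining after one interval: e^(−kτ) = e^(−0.02120 × 25.0) = 0.5886
R = 1 / (1 − 0.5886) = 2.431
Css,max = 10.1 × 2.431 = 24.55 µg/mL
Css,min = Css,max × e^(−kτ) = 24.55 × 0.5886 ≈ 14.5 µg/mL

14.5 µg/mL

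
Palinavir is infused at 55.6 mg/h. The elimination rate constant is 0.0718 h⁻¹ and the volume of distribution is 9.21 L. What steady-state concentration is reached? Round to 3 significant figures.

84.1 mg/L

CL = k · V = 0.0718 × 9.21 = 0.6613 L/h
Css = rate / CL = 55.6 / 0.6613 ≈ 84.1 mg/L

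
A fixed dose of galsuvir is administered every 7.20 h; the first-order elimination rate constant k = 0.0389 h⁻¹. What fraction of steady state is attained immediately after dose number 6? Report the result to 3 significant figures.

f_n = 1 − e^(−nkτ) = 1 − e^(−6 × 0.03890 × 7.20) = 1 − e^(−1.680) = 1 − 0.1863 ≈ 0.814

0.814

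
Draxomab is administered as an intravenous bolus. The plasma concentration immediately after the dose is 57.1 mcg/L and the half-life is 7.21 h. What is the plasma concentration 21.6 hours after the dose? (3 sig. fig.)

7.16 mcg/L

k = ln 2 / 7.21 = 0.09614 h⁻¹
21.6 h is 2.996 half-lives, so C = 57.1 × (1/2)^2.996 = 57.1 × 0.1254 ≈ 7.16 mcg/L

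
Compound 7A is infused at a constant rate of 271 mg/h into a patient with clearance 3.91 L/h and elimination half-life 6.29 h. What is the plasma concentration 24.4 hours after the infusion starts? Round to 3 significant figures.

Css = rate / CL = 271 / 3.91 = 69.31 mg/L
k = ln 2 / 6.29 = 0.1102 h⁻¹
C(t) = Css (1 − e^(−kt)) = 69.31 × (1 − e^(−2.689)) = 69.31 × 0.9320 ≈ 64.6 mg/L

64.6 mg/L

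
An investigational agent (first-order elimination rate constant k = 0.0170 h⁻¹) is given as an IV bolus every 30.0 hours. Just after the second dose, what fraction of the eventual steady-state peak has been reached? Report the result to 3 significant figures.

f_n = 1 − e^(−nkτ) = 1 − e^(−2 × 0.01700 × 30.0) = 1 − e^(−1.020) = 1 − 0.3606 ≈ 0.639

0.639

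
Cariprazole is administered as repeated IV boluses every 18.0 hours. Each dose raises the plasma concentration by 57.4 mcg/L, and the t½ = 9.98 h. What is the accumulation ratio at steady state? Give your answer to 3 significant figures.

k = ln 2 / 9.98 = 0.06945 h⁻¹
Fraction remaining after one interval: e^(−kτ) = e^(−0.06945 × 18.0) = 0.2865
R = 1 / (1 − 0.2865) = 1 / 0.7135 ≈ 1.40

1.40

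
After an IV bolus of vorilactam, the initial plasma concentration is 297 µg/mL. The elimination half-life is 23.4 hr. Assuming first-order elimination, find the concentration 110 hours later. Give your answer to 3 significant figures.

11.4 µg/mL

k = ln 2 / 23.4 = 0.02962 hr⁻¹
110 hr is 4.701 half-lives, so C = 297 × (1/2)^4.701 = 297 × 0.03845 ≈ 11.4 µg/mL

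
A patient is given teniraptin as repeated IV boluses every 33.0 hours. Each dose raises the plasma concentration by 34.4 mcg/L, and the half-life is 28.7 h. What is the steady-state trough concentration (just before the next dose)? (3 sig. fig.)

28.2 mcg/L

k = ln 2 / 28.7 = 0.02415 h⁻¹
Fraction remaining after one interval: e^(−kτ) = e^(−0.02415 × 33.0) = 0.4507
R = 1 / (1 − 0.4507) = 1.820
Css,max = 34.4 × 1.820 = 62.62 mcg/L
Css,min = Css,max × e^(−kτ) = 62.62 × 0.4507 ≈ 28.2 mcg/L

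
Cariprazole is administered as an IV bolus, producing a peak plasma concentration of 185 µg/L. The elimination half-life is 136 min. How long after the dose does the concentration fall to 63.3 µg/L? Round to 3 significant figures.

k = ln 2 / 136 = 0.005097 min⁻¹
C(t) = C₀ e^(−kt)  ⇒  t = ln(C₀/C) / k
t = ln(185/63.3) / 0.005097 = 1.072 / 0.005097 ≈ 210 minutes

210 minutes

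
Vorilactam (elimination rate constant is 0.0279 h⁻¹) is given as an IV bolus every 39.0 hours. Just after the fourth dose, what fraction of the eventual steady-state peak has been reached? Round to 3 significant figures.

0.987

f_n = 1 − e^(−nkτ) = 1 − e^(−4 × 0.02790 × 39.0) = 1 − e^(−4.352) = 1 − 0.01288 ≈ 0.987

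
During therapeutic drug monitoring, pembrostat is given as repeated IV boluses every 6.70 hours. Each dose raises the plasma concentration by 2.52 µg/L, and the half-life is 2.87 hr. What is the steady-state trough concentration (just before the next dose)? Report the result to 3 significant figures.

k = ln 2 / 2.87 = 0.2415 hr⁻¹
Fraction remaining after one interval: e^(−kτ) = e^(−0.2415 × 6.70) = 0.1983
R = 1 / (1 − 0.1983) = 1.247
Css,max = 2.52 × 1.247 = 3.143 µg/L
Css,min = Css,max × e^(−kτ) = 3.143 × 0.1983 ≈ 0.623 µg/L

0.623 µg/L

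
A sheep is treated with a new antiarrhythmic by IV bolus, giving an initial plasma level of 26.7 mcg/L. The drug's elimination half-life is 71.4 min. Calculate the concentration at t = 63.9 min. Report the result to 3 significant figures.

k = ln 2 / 71.4 = 0.009708 min⁻¹
63.9 min is 0.8950 half-lives, so C = 26.7 × (1/2)^0.8950 = 26.7 × 0.5378 ≈ 14.4 mcg/L

14.4 mcg/L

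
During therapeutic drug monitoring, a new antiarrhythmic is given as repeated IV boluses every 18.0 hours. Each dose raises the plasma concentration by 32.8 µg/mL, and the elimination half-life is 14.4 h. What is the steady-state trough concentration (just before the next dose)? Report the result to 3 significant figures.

k = ln 2 / 14.4 = 0.04814 h⁻¹
Fraction remaining after one interval: e^(−kτ) = e^(−0.04814 × 18.0) = 0.4204
R = 1 / (1 − 0.4204) = 1.725
Css,max = 32.8 × 1.725 = 56.60 µg/mL
Css,min = Css,max × e^(−kτ) = 56.60 × 0.4204 ≈ 23.8 µg/mL

23.8 µg/mL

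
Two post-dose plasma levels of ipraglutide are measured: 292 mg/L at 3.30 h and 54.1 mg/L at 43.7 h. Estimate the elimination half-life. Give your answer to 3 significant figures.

16.6 hours

k = ln(C₁/C₂) / (t₂ − t₁) = ln(292/54.1) / (43.7 − 3.30)
  = 1.686 / 40.40 = 0.04173 h⁻¹
t½ = ln 2 / k = ln 2 / 0.04173 ≈ 16.6 hours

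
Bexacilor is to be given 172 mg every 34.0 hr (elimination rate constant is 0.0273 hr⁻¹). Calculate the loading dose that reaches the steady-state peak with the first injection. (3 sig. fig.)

Accumulation ratio R = 1 / (1 − e^(−kτ)) = 1 / (1 − e^(−0.02730×34.0)) = 1 / (1 − 0.3953) = 1.654
Loading dose = maintenance dose × R = 172 × 1.654 ≈ 284 mg

284 mg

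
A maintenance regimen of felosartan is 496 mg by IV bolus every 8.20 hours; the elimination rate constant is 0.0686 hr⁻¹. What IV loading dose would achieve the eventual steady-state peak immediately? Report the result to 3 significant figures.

Accumulation ratio R = 1 / (1 − e^(−kτ)) = 1 / (1 − e^(−0.06860×8.20)) = 1 / (1 − 0.5698) = 2.324
Loading dose = maintenance dose × R = 496 × 2.324 ≈ 1150 mg

1150 mg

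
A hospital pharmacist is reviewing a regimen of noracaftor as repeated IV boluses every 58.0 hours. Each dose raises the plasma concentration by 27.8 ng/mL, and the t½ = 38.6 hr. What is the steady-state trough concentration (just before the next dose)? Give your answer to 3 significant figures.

k = ln 2 / 38.6 = 0.01796 hr⁻¹
Fraction remaining after one interval: e^(−kτ) = e^(−0.01796 × 58.0) = 0.3529
R = 1 / (1 − 0.3529) = 1.545
Css,max = 27.8 × 1.545 = 42.96 ng/mL
Css,min = Css,max × e^(−kτ) = 42.96 × 0.3529 ≈ 15.2 ng/mL

15.2 ng/mL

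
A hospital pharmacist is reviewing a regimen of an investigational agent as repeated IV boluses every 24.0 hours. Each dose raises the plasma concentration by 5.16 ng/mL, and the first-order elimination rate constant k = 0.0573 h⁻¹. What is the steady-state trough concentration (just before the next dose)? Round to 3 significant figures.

Fraction remaining after one interval: e^(−kτ) = e^(−0.05730 × 24.0) = 0.2528
R = 1 / (1 − 0.2528) = 1.338
Css,max = 5.16 × 1.338 = 6.906 ng/mL
Css,min = Css,max × e^(−kτ) = 6.906 × 0.2528 ≈ 1.75 ng/mL

1.75 ng/mL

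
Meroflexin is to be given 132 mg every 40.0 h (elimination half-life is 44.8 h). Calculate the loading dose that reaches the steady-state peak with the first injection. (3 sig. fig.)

286 mg

k = ln 2 / 44.8 = 0.01547 h⁻¹
Accumulation ratio R = 1 / (1 − e^(−kτ)) = 1 / (1 − e^(−0.01547×40.0)) = 1 / (1 − 0.5385) = 2.167
Loading dose = maintenance dose × R = 132 × 2.167 ≈ 286 mg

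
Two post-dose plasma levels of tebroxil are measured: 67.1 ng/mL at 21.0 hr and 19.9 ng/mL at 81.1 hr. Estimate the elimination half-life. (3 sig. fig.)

k = ln(C₁/C₂) / (t₂ − t₁) = ln(67.1/19.9) / (81.1 − 21.0)
  = 1.215 / 60.10 = 0.02022 hr⁻¹
t½ = ln 2 / k = ln 2 / 0.02022 ≈ 34.3 hours

34.3 hours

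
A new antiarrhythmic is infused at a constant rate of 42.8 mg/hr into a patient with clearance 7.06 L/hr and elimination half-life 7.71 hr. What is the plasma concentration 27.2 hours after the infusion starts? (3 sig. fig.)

Css = rate / CL = 42.8 / 7.06 = 6.062 µg/mL
k = ln 2 / 7.71 = 0.08990 hr⁻¹
C(t) = Css (1 − e^(−kt)) = 6.062 × (1 − e^(−2.445)) = 6.062 × 0.9133 ≈ 5.54 µg/mL

5.54 µg/mL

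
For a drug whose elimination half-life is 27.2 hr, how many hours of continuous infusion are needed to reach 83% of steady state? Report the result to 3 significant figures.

k = ln 2 / 27.2 = 0.02548 hr⁻¹
f = 1 − e^(−kt)  ⇒  t = −ln(1 − f) / k
t = −ln(1 − 0.83) / 0.02548 = 1.772 / 0.02548 ≈ 69.5 hours

69.5 hours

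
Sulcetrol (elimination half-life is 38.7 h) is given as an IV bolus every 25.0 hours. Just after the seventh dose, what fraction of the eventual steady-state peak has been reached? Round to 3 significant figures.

k = ln 2 / 38.7 = 0.01791 h⁻¹
f_n = 1 − e^(−nkτ) = 1 − e^(−7 × 0.01791 × 25.0) = 1 − e^(−3.134) = 1 − 0.04353 ≈ 0.956

0.956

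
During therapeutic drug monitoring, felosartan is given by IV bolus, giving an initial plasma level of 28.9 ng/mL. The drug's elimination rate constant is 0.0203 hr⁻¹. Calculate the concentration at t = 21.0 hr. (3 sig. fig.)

C(t) = C₀ e^(−kt) = 28.9 × e^(−0.02030 × 21.0) = 28.9 × e^(−0.4263) = 28.9 × 0.6529 ≈ 18.9 ng/mL

18.9 ng/mL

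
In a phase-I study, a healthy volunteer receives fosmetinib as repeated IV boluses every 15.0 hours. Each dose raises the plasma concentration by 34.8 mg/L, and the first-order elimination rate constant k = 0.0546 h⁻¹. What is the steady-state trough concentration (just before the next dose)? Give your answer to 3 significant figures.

Fraction remaining after one interval: e^(−kτ) = e^(−0.05460 × 15.0) = 0.4409
R = 1 / (1 − 0.4409) = 1.789
Css,max = 34.8 × 1.789 = 62.24 mg/L
Css,min = Css,max × e^(−kτ) = 62.24 × 0.4409 ≈ 27.4 mg/L

27.4 mg/L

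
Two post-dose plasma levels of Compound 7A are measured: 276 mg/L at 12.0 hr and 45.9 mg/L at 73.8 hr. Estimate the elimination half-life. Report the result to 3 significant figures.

k = ln(C₁/C₂) / (t₂ − t₁) = ln(276/45.9) / (73.8 − 12.0)
  = 1.794 / 61.80 = 0.02903 hr⁻¹
t½ = ln 2 / k = ln 2 / 0.02903 ≈ 23.9 hours

23.9 hours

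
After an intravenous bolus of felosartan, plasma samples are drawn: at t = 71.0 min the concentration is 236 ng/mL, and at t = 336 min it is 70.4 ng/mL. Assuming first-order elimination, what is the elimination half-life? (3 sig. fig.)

k = ln(C₁/C₂) / (t₂ − t₁) = ln(236/70.4) / (336 − 71.0)
  = 1.210 / 265.0 = 0.004565 min⁻¹
t½ = ln 2 / k = ln 2 / 0.004565 ≈ 152 minutes

152 minutes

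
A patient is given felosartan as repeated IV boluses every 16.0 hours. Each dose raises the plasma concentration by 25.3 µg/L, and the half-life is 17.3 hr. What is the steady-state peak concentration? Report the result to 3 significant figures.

k = ln 2 / 17.3 = 0.04007 hr⁻¹
Fraction remaining after one interval: e^(−kτ) = e^(−0.04007 × 16.0) = 0.5267
R = 1 / (1 − 0.5267) = 2.113
Css,max = 25.3 × 2.113 ≈ 53.5 µg/L

53.5 µg/L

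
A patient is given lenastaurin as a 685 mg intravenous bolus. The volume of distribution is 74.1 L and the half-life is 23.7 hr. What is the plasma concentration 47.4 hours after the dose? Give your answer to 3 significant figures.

2.31 mg/L

C₀ = dose / V = 685 / 74.1 = 9.244 mg/L
k = ln 2 / 23.7 = 0.02925 hr⁻¹
C(t) = C₀ e^(−kt) = 9.244 × e^(−0.02925 × 47.4) = 9.244 × e^(−1.386) = 9.244 × 0.2500 ≈ 2.31 mg/L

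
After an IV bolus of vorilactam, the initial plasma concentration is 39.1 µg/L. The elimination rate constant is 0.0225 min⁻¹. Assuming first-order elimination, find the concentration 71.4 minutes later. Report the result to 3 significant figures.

C(t) = C₀ e^(−kt) = 39.1 × e^(−0.02250 × 71.4) = 39.1 × e^(−1.607) = 39.1 × 0.2006 ≈ 7.84 µg/L

7.84 µg/L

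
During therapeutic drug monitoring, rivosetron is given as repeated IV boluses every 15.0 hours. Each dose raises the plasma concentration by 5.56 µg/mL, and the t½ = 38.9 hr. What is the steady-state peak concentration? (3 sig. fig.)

k = ln 2 / 38.9 = 0.01782 hr⁻¹
Fraction remaining after one interval: e^(−kτ) = e^(−0.01782 × 15.0) = 0.7655
R = 1 / (1 − 0.7655) = 4.264
Css,max = 5.56 × 4.264 ≈ 23.7 µg/mL

23.7 µg/mL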